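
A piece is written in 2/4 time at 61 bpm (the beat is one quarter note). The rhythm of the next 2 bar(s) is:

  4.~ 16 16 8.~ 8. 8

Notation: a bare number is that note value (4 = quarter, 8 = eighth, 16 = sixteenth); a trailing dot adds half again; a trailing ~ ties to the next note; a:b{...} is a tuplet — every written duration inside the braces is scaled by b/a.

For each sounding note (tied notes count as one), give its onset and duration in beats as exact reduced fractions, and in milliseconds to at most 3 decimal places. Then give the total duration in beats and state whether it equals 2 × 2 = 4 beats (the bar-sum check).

1) 0.0ms=0b +1721.311ms=7/4b
2) 1721.311ms=7/4b +245.902ms=1/4b
3) 1967.213ms=2b +1475.41ms=3/2b
4) 3442.623ms=7/2b +491.803ms=1/2b
Σ=4b of 4 (61bpm 2/4) — PASS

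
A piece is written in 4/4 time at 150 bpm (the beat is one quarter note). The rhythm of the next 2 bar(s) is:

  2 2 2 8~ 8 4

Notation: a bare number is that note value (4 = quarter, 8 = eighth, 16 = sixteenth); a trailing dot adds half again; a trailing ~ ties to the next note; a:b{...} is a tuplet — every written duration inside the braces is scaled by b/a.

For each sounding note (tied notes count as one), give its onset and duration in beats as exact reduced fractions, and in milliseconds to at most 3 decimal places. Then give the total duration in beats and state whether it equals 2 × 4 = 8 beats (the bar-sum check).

1) 0.0ms=0b +800.0ms=2b
2) 800.0ms=2b +800.0ms=2b
3) 1600.0ms=4b +800.0ms=2b
4) 2400.0ms=6b +400.0ms=1b
5) 2800.0ms=7b +400.0ms=1b
Σ=8b of 8 (150bpm 4/4) — PASS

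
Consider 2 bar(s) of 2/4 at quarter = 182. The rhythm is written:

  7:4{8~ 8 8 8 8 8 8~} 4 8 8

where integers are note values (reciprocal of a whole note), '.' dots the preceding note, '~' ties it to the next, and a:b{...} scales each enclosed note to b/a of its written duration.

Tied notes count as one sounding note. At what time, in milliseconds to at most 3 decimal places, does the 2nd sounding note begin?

1. 0.0ms @ 0 + 188.383ms (4/7)
2. 188.383ms @ 4/7 + 94.192ms (2/7)
3. 282.575ms @ 6/7 + 94.192ms (2/7)
4. 376.766ms @ 8/7 + 94.192ms (2/7)
5. 470.958ms @ 10/7 + 94.192ms (2/7)
6. 565.149ms @ 12/7 + 423.862ms (9/7)
7. 989.011ms @ 3 + 164.835ms (1/2)
8. 1153.846ms @ 7/2 + 164.835ms (1/2)

note 2 onset = 4/7b = 188.383ms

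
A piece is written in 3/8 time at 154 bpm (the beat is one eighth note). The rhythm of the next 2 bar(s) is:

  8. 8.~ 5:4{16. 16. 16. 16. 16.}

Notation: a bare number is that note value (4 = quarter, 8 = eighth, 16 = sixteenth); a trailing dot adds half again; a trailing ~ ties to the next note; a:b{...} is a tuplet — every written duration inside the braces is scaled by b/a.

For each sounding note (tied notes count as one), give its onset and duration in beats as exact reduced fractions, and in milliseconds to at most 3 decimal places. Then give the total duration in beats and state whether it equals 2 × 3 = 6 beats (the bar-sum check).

1) 0.0ms=0b +584.416ms=3/2b
2) 584.416ms=3/2b +818.182ms=21/10b
3) 1402.597ms=18/5b +233.766ms=3/5b
4) 1636.364ms=21/5b +233.766ms=3/5b
5) 1870.13ms=24/5b +233.766ms=3/5b
6) 2103.896ms=27/5b +233.766ms=3/5b
Σ=6b of 6 (154bpm 3/8) — PASS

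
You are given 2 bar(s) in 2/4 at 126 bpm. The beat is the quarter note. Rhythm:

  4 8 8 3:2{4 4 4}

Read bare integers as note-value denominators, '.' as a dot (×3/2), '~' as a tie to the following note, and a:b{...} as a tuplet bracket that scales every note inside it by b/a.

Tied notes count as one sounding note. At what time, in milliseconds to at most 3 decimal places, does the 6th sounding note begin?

1. 0.0ms @ 0 + 476.19ms (1)
2. 476.19ms @ 1 + 238.095ms (1/2)
3. 714.286ms @ 3/2 + 238.095ms (1/2)
4. 952.381ms @ 2 + 317.46ms (2/3)
5. 1269.841ms @ 8/3 + 317.46ms (2/3)
6. 1587.302ms @ 10/3 + 317.46ms (2/3)

note 6 onset = 10/3b = 1587.302ms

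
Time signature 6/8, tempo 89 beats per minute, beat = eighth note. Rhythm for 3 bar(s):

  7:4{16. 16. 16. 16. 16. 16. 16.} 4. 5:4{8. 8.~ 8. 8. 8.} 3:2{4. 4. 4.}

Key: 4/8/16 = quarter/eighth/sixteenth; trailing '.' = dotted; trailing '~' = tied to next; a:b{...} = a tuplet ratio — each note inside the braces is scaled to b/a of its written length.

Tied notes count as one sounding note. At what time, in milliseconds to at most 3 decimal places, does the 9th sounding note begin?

note 9 onset = 6b = 4044.944ms

1. 0.0ms @ 0 + 288.925ms (3/7)
2. 288.925ms @ 3/7 + 288.925ms (3/7)
3. 577.849ms @ 6/7 + 288.925ms (3/7)
4. 866.774ms @ 9/7 + 288.925ms (3/7)
5. 1155.698ms @ 12/7 + 288.925ms (3/7)
6. 1444.623ms @ 15/7 + 288.925ms (3/7)
7. 1733.547ms @ 18/7 + 288.925ms (3/7)
8. 2022.472ms @ 3 + 2022.472ms (3)
9. 4044.944ms @ 6 + 808.989ms (6/5)
10. 4853.933ms @ 36/5 + 1617.978ms (12/5)
11. 6471.91ms @ 48/5 + 808.989ms (6/5)
12. 7280.899ms @ 54/5 + 808.989ms (6/5)
13. 8089.888ms @ 12 + 1348.315ms (2)
14. 9438.202ms @ 14 + 1348.315ms (2)
15. 10786.517ms @ 16 + 1348.315ms (2)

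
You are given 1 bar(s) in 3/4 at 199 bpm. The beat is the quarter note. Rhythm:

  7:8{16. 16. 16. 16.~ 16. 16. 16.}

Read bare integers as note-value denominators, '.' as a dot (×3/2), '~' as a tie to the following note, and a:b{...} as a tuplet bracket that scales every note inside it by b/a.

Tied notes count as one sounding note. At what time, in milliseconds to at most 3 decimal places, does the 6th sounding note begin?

note 6 onset = 18/7b = 775.305ms

1. 0.0ms @ 0 + 129.218ms (3/7)
2. 129.218ms @ 3/7 + 129.218ms (3/7)
3. 258.435ms @ 6/7 + 129.218ms (3/7)
4. 387.653ms @ 9/7 + 258.435ms (6/7)
5. 646.088ms @ 15/7 + 129.218ms (3/7)
6. 775.305ms @ 18/7 + 129.218ms (3/7)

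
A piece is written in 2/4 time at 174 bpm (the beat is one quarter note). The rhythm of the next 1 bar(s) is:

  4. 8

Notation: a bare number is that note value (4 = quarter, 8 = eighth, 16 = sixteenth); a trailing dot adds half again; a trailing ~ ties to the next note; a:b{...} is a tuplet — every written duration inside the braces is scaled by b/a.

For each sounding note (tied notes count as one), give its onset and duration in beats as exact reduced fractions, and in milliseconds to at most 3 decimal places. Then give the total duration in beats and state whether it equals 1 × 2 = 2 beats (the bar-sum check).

1) 0.0ms=0b +517.241ms=3/2b
2) 517.241ms=3/2b +172.414ms=1/2b
Σ=2b of 2 (174bpm 2/4) — PASS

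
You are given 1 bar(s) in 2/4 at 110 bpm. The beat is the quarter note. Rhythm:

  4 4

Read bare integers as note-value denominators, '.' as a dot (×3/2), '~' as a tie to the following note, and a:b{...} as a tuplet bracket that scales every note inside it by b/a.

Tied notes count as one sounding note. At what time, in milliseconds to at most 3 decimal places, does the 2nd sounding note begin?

note 2 onset = 1b = 545.455ms

1. 0.0ms @ 0 + 545.455ms (1)
2. 545.455ms @ 1 + 545.455ms (1)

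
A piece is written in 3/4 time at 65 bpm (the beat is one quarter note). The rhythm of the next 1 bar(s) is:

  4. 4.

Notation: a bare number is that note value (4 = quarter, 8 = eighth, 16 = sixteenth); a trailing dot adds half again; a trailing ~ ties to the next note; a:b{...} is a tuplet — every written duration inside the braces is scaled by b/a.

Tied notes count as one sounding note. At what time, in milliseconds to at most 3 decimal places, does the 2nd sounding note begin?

1. 0.0ms @ 0 + 1384.615ms (3/2)
2. 1384.615ms @ 3/2 + 1384.615ms (3/2)

note 2 onset = 3/2b = 1384.615ms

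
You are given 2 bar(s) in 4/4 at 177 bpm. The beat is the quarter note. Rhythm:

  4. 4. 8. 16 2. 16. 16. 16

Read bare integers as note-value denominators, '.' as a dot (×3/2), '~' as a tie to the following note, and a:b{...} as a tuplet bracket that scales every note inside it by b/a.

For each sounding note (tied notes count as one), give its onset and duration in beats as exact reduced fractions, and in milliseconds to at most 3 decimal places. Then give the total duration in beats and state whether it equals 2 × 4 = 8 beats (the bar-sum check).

1) 0.0ms=0b +508.475ms=3/2b
2) 508.475ms=3/2b +508.475ms=3/2b
3) 1016.949ms=3b +254.237ms=3/4b
4) 1271.186ms=15/4b +84.746ms=1/4b
5) 1355.932ms=4b +1016.949ms=3b
6) 2372.881ms=7b +127.119ms=3/8b
7) 2500.0ms=59/8b +127.119ms=3/8b
8) 2627.119ms=31/4b +84.746ms=1/4b
Σ=8b of 8 (177bpm 4/4) — PASS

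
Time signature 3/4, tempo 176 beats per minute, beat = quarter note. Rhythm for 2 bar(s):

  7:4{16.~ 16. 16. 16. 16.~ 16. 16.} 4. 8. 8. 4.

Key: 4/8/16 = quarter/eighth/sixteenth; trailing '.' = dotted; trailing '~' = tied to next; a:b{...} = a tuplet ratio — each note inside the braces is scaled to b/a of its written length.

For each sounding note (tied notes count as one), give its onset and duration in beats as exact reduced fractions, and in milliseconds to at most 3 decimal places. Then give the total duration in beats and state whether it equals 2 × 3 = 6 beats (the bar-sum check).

1) 0.0ms=0b +146.104ms=3/7b
2) 146.104ms=3/7b +73.052ms=3/14b
3) 219.156ms=9/14b +73.052ms=3/14b
4) 292.208ms=6/7b +146.104ms=3/7b
5) 438.312ms=9/7b +73.052ms=3/14b
6) 511.364ms=3/2b +511.364ms=3/2b
7) 1022.727ms=3b +255.682ms=3/4b
8) 1278.409ms=15/4b +255.682ms=3/4b
9) 1534.091ms=9/2b +511.364ms=3/2b
Σ=6b of 6 (176bpm 3/4) — PASS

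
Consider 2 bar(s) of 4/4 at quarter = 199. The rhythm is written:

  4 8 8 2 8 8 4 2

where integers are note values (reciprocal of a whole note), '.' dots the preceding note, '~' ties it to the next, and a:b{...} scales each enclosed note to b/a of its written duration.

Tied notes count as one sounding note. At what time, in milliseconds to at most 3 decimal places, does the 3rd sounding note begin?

note 3 onset = 3/2b = 452.261ms

1. 0.0ms @ 0 + 301.508ms (1)
2. 301.508ms @ 1 + 150.754ms (1/2)
3. 452.261ms @ 3/2 + 150.754ms (1/2)
4. 603.015ms @ 2 + 603.015ms (2)
5. 1206.03ms @ 4 + 150.754ms (1/2)
6. 1356.784ms @ 9/2 + 150.754ms (1/2)
7. 1507.538ms @ 5 + 301.508ms (1)
8. 1809.045ms @ 6 + 603.015ms (2)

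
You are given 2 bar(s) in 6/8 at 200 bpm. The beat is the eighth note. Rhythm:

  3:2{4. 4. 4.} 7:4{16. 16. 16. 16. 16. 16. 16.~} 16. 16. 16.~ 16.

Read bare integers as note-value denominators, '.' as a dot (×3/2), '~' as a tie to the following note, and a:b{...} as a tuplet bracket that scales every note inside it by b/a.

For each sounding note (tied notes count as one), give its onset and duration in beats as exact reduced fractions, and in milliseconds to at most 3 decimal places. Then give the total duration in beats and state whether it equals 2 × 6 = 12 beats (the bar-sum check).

1) 0.0ms=0b +600.0ms=2b
2) 600.0ms=2b +600.0ms=2b
3) 1200.0ms=4b +600.0ms=2b
4) 1800.0ms=6b +128.571ms=3/7b
5) 1928.571ms=45/7b +128.571ms=3/7b
6) 2057.143ms=48/7b +128.571ms=3/7b
7) 2185.714ms=51/7b +128.571ms=3/7b
8) 2314.286ms=54/7b +128.571ms=3/7b
9) 2442.857ms=57/7b +128.571ms=3/7b
10) 2571.429ms=60/7b +353.571ms=33/28b
11) 2925.0ms=39/4b +225.0ms=3/4b
12) 3150.0ms=21/2b +450.0ms=3/2b
Σ=12b of 12 (200bpm 6/8) — PASS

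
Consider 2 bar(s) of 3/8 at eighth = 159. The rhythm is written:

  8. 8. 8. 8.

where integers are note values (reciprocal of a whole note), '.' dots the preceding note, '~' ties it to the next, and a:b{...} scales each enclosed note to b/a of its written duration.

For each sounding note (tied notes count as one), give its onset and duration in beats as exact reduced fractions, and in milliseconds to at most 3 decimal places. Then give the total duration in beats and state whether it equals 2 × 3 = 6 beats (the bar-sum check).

1) 0.0ms=0b +566.038ms=3/2b
2) 566.038ms=3/2b +566.038ms=3/2b
3) 1132.075ms=3b +566.038ms=3/2b
4) 1698.113ms=9/2b +566.038ms=3/2b
Σ=6b of 6 (159bpm 3/8) — PASS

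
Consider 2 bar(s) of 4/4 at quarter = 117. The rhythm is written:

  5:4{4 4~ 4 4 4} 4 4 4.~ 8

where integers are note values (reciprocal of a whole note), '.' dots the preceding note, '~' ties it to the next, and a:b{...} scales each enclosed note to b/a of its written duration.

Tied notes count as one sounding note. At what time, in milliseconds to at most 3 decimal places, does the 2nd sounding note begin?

note 2 onset = 4/5b = 410.256ms

1. 0.0ms @ 0 + 410.256ms (4/5)
2. 410.256ms @ 4/5 + 820.513ms (8/5)
3. 1230.769ms @ 12/5 + 410.256ms (4/5)
4. 1641.026ms @ 16/5 + 410.256ms (4/5)
5. 2051.282ms @ 4 + 512.821ms (1)
6. 2564.103ms @ 5 + 512.821ms (1)
7. 3076.923ms @ 6 + 1025.641ms (2)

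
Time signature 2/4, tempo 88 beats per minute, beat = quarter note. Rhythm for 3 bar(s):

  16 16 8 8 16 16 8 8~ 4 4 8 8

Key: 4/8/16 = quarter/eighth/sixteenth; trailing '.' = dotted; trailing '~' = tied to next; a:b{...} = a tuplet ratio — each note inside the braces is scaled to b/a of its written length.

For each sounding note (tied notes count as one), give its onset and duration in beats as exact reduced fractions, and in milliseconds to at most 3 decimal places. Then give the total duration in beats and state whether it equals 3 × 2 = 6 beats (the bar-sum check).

1) 0.0ms=0b +170.455ms=1/4b
2) 170.455ms=1/4b +170.455ms=1/4b
3) 340.909ms=1/2b +340.909ms=1/2b
4) 681.818ms=1b +340.909ms=1/2b
5) 1022.727ms=3/2b +170.455ms=1/4b
6) 1193.182ms=7/4b +170.455ms=1/4b
7) 1363.636ms=2b +340.909ms=1/2b
8) 1704.545ms=5/2b +1022.727ms=3/2b
9) 2727.273ms=4b +681.818ms=1b
10) 3409.091ms=5b +340.909ms=1/2b
11) 3750.0ms=11/2b +340.909ms=1/2b
Σ=6b of 6 (88bpm 2/4) — PASS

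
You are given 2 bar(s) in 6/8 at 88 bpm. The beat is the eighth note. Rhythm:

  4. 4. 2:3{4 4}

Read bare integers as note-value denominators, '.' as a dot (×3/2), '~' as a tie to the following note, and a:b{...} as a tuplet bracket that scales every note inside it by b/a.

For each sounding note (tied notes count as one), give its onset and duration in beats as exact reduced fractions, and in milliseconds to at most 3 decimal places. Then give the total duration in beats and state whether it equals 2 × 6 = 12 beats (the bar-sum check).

1) 0.0ms=0b +2045.455ms=3b
2) 2045.455ms=3b +2045.455ms=3b
3) 4090.909ms=6b +2045.455ms=3b
4) 6136.364ms=9b +2045.455ms=3b
Σ=12b of 12 (88bpm 6/8) — PASS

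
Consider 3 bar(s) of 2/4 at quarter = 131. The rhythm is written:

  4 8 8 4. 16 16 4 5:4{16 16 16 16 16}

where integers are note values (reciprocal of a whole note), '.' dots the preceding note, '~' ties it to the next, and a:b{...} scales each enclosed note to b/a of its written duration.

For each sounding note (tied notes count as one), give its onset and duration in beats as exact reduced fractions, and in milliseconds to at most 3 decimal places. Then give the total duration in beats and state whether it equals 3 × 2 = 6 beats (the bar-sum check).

1) 0.0ms=0b +458.015ms=1b
2) 458.015ms=1b +229.008ms=1/2b
3) 687.023ms=3/2b +229.008ms=1/2b
4) 916.031ms=2b +687.023ms=3/2b
5) 1603.053ms=7/2b +114.504ms=1/4b
6) 1717.557ms=15/4b +114.504ms=1/4b
7) 1832.061ms=4b +458.015ms=1b
8) 2290.076ms=5b +91.603ms=1/5b
9) 2381.679ms=26/5b +91.603ms=1/5b
10) 2473.282ms=27/5b +91.603ms=1/5b
11) 2564.885ms=28/5b +91.603ms=1/5b
12) 2656.489ms=29/5b +91.603ms=1/5b
Σ=6b of 6 (131bpm 2/4) — PASS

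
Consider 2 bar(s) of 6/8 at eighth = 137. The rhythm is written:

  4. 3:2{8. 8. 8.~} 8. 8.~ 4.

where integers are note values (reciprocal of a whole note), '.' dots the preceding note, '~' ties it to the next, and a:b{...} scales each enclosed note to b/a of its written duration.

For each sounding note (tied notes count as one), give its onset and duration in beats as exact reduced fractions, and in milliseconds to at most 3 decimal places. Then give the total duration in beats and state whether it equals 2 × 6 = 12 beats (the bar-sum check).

1) 0.0ms=0b +1313.869ms=3b
2) 1313.869ms=3b +437.956ms=1b
3) 1751.825ms=4b +437.956ms=1b
4) 2189.781ms=5b +1094.891ms=5/2b
5) 3284.672ms=15/2b +1970.803ms=9/2b
Σ=12b of 12 (137bpm 6/8) — PASS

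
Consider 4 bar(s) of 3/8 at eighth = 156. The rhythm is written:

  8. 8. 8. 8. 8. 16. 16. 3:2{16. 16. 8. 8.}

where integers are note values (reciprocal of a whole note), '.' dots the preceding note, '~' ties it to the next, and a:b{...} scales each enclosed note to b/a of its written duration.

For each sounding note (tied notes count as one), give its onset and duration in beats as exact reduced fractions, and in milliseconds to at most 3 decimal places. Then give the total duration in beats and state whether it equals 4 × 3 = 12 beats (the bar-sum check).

1) 0.0ms=0b +576.923ms=3/2b
2) 576.923ms=3/2b +576.923ms=3/2b
3) 1153.846ms=3b +576.923ms=3/2b
4) 1730.769ms=9/2b +576.923ms=3/2b
5) 2307.692ms=6b +576.923ms=3/2b
6) 2884.615ms=15/2b +288.462ms=3/4b
7) 3173.077ms=33/4b +288.462ms=3/4b
8) 3461.538ms=9b +192.308ms=1/2b
9) 3653.846ms=19/2b +192.308ms=1/2b
10) 3846.154ms=10b +384.615ms=1b
11) 4230.769ms=11b +384.615ms=1b
Σ=12b of 12 (156bpm 3/8) — PASS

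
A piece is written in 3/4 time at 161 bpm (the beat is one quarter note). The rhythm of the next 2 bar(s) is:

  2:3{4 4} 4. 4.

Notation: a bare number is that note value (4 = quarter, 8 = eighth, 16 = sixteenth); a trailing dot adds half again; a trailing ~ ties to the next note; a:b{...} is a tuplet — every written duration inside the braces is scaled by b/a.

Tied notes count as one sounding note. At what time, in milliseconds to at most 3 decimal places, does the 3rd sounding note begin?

note 3 onset = 3b = 1118.012ms

1. 0.0ms @ 0 + 559.006ms (3/2)
2. 559.006ms @ 3/2 + 559.006ms (3/2)
3. 1118.012ms @ 3 + 559.006ms (3/2)
4. 1677.019ms @ 9/2 + 559.006ms (3/2)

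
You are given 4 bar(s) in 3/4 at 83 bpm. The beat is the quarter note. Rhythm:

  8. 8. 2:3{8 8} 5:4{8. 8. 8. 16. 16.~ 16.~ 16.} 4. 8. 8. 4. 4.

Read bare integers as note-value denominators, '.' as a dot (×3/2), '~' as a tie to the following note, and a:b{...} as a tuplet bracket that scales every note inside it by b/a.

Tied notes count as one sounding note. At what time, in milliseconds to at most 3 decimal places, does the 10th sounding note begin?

note 10 onset = 6b = 4337.349ms

1. 0.0ms @ 0 + 542.169ms (3/4)
2. 542.169ms @ 3/4 + 542.169ms (3/4)
3. 1084.337ms @ 3/2 + 542.169ms (3/4)
4. 1626.506ms @ 9/4 + 542.169ms (3/4)
5. 2168.675ms @ 3 + 433.735ms (3/5)
6. 2602.41ms @ 18/5 + 433.735ms (3/5)
7. 3036.145ms @ 21/5 + 433.735ms (3/5)
8. 3469.88ms @ 24/5 + 216.867ms (3/10)
9. 3686.747ms @ 51/10 + 650.602ms (9/10)
10. 4337.349ms @ 6 + 1084.337ms (3/2)
11. 5421.687ms @ 15/2 + 542.169ms (3/4)
12. 5963.855ms @ 33/4 + 542.169ms (3/4)
13. 6506.024ms @ 9 + 1084.337ms (3/2)
14. 7590.361ms @ 21/2 + 1084.337ms (3/2)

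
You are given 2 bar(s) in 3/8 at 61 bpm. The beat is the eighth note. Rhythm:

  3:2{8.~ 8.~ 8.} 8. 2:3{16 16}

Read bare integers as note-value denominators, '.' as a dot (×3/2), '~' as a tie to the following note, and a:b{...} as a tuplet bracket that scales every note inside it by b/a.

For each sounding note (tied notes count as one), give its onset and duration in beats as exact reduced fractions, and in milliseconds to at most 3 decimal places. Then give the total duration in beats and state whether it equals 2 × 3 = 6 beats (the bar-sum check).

1) 0.0ms=0b +2950.82ms=3b
2) 2950.82ms=3b +1475.41ms=3/2b
3) 4426.23ms=9/2b +737.705ms=3/4b
4) 5163.934ms=21/4b +737.705ms=3/4b
Σ=6b of 6 (61bpm 3/8) — PASS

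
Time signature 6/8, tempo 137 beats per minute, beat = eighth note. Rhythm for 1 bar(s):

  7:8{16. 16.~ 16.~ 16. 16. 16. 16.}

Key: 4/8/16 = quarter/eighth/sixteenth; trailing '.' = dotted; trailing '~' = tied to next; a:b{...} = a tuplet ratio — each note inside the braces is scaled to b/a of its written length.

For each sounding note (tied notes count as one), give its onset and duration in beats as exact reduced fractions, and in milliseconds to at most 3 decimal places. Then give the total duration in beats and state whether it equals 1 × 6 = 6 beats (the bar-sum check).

1) 0.0ms=0b +375.391ms=6/7b
2) 375.391ms=6/7b +1126.173ms=18/7b
3) 1501.564ms=24/7b +375.391ms=6/7b
4) 1876.955ms=30/7b +375.391ms=6/7b
5) 2252.346ms=36/7b +375.391ms=6/7b
Σ=6b of 6 (137bpm 6/8) — PASS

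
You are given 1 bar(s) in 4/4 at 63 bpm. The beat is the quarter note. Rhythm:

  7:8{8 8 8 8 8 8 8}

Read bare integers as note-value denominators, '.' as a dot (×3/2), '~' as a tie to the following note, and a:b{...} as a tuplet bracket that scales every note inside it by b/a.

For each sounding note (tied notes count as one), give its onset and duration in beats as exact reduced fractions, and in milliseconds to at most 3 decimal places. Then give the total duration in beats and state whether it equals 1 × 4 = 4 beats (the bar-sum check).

1) 0.0ms=0b +544.218ms=4/7b
2) 544.218ms=4/7b +544.218ms=4/7b
3) 1088.435ms=8/7b +544.218ms=4/7b
4) 1632.653ms=12/7b +544.218ms=4/7b
5) 2176.871ms=16/7b +544.218ms=4/7b
6) 2721.088ms=20/7b +544.218ms=4/7b
7) 3265.306ms=24/7b +544.218ms=4/7b
Σ=4b of 4 (63bpm 4/4) — PASS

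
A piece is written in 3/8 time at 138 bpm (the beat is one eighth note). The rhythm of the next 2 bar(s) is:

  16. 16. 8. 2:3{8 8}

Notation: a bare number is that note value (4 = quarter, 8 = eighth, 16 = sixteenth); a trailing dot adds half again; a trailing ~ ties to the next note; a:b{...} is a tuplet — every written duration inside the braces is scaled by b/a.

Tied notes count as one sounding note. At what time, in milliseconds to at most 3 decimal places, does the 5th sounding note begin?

note 5 onset = 9/2b = 1956.522ms

1. 0.0ms @ 0 + 326.087ms (3/4)
2. 326.087ms @ 3/4 + 326.087ms (3/4)
3. 652.174ms @ 3/2 + 652.174ms (3/2)
4. 1304.348ms @ 3 + 652.174ms (3/2)
5. 1956.522ms @ 9/2 + 652.174ms (3/2)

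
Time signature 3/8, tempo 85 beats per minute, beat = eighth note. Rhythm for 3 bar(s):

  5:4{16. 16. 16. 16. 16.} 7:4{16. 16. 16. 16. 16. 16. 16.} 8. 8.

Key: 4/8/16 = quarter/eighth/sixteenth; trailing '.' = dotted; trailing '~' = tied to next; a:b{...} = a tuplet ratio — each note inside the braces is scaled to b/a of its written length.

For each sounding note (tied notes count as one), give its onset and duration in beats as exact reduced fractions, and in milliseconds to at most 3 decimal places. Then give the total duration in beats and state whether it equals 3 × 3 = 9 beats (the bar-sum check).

1) 0.0ms=0b +423.529ms=3/5b
2) 423.529ms=3/5b +423.529ms=3/5b
3) 847.059ms=6/5b +423.529ms=3/5b
4) 1270.588ms=9/5b +423.529ms=3/5b
5) 1694.118ms=12/5b +423.529ms=3/5b
6) 2117.647ms=3b +302.521ms=3/7b
7) 2420.168ms=24/7b +302.521ms=3/7b
8) 2722.689ms=27/7b +302.521ms=3/7b
9) 3025.21ms=30/7b +302.521ms=3/7b
10) 3327.731ms=33/7b +302.521ms=3/7b
11) 3630.252ms=36/7b +302.521ms=3/7b
12) 3932.773ms=39/7b +302.521ms=3/7b
13) 4235.294ms=6b +1058.824ms=3/2b
14) 5294.118ms=15/2b +1058.824ms=3/2b
Σ=9b of 9 (85bpm 3/8) — PASS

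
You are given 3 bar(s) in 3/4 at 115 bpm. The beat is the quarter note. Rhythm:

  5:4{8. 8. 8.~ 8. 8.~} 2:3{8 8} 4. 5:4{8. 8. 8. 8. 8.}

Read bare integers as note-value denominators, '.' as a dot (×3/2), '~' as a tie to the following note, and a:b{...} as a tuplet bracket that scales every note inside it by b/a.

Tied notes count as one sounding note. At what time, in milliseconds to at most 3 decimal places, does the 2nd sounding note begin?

1. 0.0ms @ 0 + 313.043ms (3/5)
2. 313.043ms @ 3/5 + 313.043ms (3/5)
3. 626.087ms @ 6/5 + 626.087ms (6/5)
4. 1252.174ms @ 12/5 + 704.348ms (27/20)
5. 1956.522ms @ 15/4 + 391.304ms (3/4)
6. 2347.826ms @ 9/2 + 782.609ms (3/2)
7. 3130.435ms @ 6 + 313.043ms (3/5)
8. 3443.478ms @ 33/5 + 313.043ms (3/5)
9. 3756.522ms @ 36/5 + 313.043ms (3/5)
10. 4069.565ms @ 39/5 + 313.043ms (3/5)
11. 4382.609ms @ 42/5 + 313.043ms (3/5)

note 2 onset = 3/5b = 313.043ms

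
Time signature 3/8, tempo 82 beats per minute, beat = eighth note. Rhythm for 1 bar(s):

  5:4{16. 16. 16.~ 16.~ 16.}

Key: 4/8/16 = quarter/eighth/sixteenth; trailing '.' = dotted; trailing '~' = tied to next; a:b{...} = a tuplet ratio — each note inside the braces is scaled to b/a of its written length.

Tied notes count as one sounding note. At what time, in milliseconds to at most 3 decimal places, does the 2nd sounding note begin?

note 2 onset = 3/5b = 439.024ms

1. 0.0ms @ 0 + 439.024ms (3/5)
2. 439.024ms @ 3/5 + 439.024ms (3/5)
3. 878.049ms @ 6/5 + 1317.073ms (9/5)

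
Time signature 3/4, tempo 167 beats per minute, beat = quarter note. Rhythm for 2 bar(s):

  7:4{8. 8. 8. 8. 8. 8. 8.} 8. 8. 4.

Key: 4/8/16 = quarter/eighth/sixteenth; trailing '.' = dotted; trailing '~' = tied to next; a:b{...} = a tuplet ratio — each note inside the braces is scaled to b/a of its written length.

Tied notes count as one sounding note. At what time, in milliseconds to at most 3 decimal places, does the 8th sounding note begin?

note 8 onset = 3b = 1077.844ms

1. 0.0ms @ 0 + 153.978ms (3/7)
2. 153.978ms @ 3/7 + 153.978ms (3/7)
3. 307.956ms @ 6/7 + 153.978ms (3/7)
4. 461.933ms @ 9/7 + 153.978ms (3/7)
5. 615.911ms @ 12/7 + 153.978ms (3/7)
6. 769.889ms @ 15/7 + 153.978ms (3/7)
7. 923.867ms @ 18/7 + 153.978ms (3/7)
8. 1077.844ms @ 3 + 269.461ms (3/4)
9. 1347.305ms @ 15/4 + 269.461ms (3/4)
10. 1616.766ms @ 9/2 + 538.922ms (3/2)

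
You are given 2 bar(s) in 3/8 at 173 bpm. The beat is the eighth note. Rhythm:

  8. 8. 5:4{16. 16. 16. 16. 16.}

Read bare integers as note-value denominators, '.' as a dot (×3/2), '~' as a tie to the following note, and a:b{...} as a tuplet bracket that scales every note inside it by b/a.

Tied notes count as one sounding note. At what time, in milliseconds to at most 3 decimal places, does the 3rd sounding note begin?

note 3 onset = 3b = 1040.462ms

1. 0.0ms @ 0 + 520.231ms (3/2)
2. 520.231ms @ 3/2 + 520.231ms (3/2)
3. 1040.462ms @ 3 + 208.092ms (3/5)
4. 1248.555ms @ 18/5 + 208.092ms (3/5)
5. 1456.647ms @ 21/5 + 208.092ms (3/5)
6. 1664.74ms @ 24/5 + 208.092ms (3/5)
7. 1872.832ms @ 27/5 + 208.092ms (3/5)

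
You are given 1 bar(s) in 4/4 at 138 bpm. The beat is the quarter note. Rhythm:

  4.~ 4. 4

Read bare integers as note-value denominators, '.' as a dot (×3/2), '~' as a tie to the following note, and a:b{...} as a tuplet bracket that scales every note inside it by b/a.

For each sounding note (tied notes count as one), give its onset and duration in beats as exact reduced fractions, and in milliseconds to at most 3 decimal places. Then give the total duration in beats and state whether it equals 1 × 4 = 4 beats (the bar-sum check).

1) 0.0ms=0b +1304.348ms=3b
2) 1304.348ms=3b +434.783ms=1b
Σ=4b of 4 (138bpm 4/4) — PASS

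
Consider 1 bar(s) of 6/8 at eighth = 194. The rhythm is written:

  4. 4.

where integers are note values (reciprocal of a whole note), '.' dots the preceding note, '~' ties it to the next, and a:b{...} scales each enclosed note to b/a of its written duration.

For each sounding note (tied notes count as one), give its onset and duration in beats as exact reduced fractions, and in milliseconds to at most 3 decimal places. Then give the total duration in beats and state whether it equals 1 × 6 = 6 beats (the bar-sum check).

1) 0.0ms=0b +927.835ms=3b
2) 927.835ms=3b +927.835ms=3b
Σ=6b of 6 (194bpm 6/8) — PASS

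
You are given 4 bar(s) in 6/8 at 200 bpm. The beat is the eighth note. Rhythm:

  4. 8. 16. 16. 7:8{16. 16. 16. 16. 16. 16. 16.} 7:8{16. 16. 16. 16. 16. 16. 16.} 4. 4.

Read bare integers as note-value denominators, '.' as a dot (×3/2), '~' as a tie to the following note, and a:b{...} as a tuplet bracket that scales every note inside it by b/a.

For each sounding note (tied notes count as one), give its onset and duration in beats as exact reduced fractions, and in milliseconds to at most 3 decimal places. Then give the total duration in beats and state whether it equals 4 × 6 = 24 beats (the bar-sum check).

1) 0.0ms=0b +900.0ms=3b
2) 900.0ms=3b +450.0ms=3/2b
3) 1350.0ms=9/2b +225.0ms=3/4b
4) 1575.0ms=21/4b +225.0ms=3/4b
5) 1800.0ms=6b +257.143ms=6/7b
6) 2057.143ms=48/7b +257.143ms=6/7b
7) 2314.286ms=54/7b +257.143ms=6/7b
8) 2571.429ms=60/7b +257.143ms=6/7b
9) 2828.571ms=66/7b +257.143ms=6/7b
10) 3085.714ms=72/7b +257.143ms=6/7b
11) 3342.857ms=78/7b +257.143ms=6/7b
12) 3600.0ms=12b +257.143ms=6/7b
13) 3857.143ms=90/7b +257.143ms=6/7b
14) 4114.286ms=96/7b +257.143ms=6/7b
15) 4371.429ms=102/7b +257.143ms=6/7b
16) 4628.571ms=108/7b +257.143ms=6/7b
17) 4885.714ms=114/7b +257.143ms=6/7b
18) 5142.857ms=120/7b +257.143ms=6/7b
19) 5400.0ms=18b +900.0ms=3b
20) 6300.0ms=21b +900.0ms=3b
Σ=24b of 24 (200bpm 6/8) — PASS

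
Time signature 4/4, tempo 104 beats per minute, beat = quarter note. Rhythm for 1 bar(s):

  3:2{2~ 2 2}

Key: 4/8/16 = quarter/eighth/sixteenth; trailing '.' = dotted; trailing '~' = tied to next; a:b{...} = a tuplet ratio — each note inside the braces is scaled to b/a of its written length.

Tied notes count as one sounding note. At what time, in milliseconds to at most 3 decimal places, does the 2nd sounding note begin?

note 2 onset = 8/3b = 1538.462ms

1. 0.0ms @ 0 + 1538.462ms (8/3)
2. 1538.462ms @ 8/3 + 769.231ms (4/3)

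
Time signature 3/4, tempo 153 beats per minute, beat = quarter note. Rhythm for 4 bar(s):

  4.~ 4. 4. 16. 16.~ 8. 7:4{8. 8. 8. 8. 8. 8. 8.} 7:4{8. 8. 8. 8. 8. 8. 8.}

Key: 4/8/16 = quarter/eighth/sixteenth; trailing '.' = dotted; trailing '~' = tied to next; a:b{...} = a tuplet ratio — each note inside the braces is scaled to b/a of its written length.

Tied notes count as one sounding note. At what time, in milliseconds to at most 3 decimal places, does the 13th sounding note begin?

note 13 onset = 66/7b = 3697.479ms

1. 0.0ms @ 0 + 1176.471ms (3)
2. 1176.471ms @ 3 + 588.235ms (3/2)
3. 1764.706ms @ 9/2 + 147.059ms (3/8)
4. 1911.765ms @ 39/8 + 441.176ms (9/8)
5. 2352.941ms @ 6 + 168.067ms (3/7)
6. 2521.008ms @ 45/7 + 168.067ms (3/7)
7. 2689.076ms @ 48/7 + 168.067ms (3/7)
8. 2857.143ms @ 51/7 + 168.067ms (3/7)
9. 3025.21ms @ 54/7 + 168.067ms (3/7)
10. 3193.277ms @ 57/7 + 168.067ms (3/7)
11. 3361.345ms @ 60/7 + 168.067ms (3/7)
12. 3529.412ms @ 9 + 168.067ms (3/7)
13. 3697.479ms @ 66/7 + 168.067ms (3/7)
14. 3865.546ms @ 69/7 + 168.067ms (3/7)
15. 4033.613ms @ 72/7 + 168.067ms (3/7)
16. 4201.681ms @ 75/7 + 168.067ms (3/7)
17. 4369.748ms @ 78/7 + 168.067ms (3/7)
18. 4537.815ms @ 81/7 + 168.067ms (3/7)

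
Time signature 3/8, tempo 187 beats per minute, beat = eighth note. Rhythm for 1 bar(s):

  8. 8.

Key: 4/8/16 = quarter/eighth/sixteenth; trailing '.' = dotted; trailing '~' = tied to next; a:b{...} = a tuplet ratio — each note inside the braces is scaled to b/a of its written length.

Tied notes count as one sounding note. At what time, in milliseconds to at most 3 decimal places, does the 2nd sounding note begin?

1. 0.0ms @ 0 + 481.283ms (3/2)
2. 481.283ms @ 3/2 + 481.283ms (3/2)

note 2 onset = 3/2b = 481.283ms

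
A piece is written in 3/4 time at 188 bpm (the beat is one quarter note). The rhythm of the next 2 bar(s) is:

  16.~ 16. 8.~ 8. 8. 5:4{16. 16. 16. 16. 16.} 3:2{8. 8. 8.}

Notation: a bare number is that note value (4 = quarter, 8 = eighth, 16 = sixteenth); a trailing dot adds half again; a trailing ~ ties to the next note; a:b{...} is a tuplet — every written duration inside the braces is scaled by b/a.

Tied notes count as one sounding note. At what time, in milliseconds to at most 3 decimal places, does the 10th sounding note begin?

1. 0.0ms @ 0 + 239.362ms (3/4)
2. 239.362ms @ 3/4 + 478.723ms (3/2)
3. 718.085ms @ 9/4 + 239.362ms (3/4)
4. 957.447ms @ 3 + 95.745ms (3/10)
5. 1053.191ms @ 33/10 + 95.745ms (3/10)
6. 1148.936ms @ 18/5 + 95.745ms (3/10)
7. 1244.681ms @ 39/10 + 95.745ms (3/10)
8. 1340.426ms @ 21/5 + 95.745ms (3/10)
9. 1436.17ms @ 9/2 + 159.574ms (1/2)
10. 1595.745ms @ 5 + 159.574ms (1/2)
11. 1755.319ms @ 11/2 + 159.574ms (1/2)

note 10 onset = 5b = 1595.745ms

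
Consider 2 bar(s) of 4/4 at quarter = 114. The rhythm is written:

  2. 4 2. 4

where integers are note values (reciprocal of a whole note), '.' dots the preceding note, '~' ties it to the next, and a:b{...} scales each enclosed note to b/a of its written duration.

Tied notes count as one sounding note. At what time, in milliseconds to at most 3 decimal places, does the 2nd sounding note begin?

1. 0.0ms @ 0 + 1578.947ms (3)
2. 1578.947ms @ 3 + 526.316ms (1)
3. 2105.263ms @ 4 + 1578.947ms (3)
4. 3684.211ms @ 7 + 526.316ms (1)

note 2 onset = 3b = 1578.947ms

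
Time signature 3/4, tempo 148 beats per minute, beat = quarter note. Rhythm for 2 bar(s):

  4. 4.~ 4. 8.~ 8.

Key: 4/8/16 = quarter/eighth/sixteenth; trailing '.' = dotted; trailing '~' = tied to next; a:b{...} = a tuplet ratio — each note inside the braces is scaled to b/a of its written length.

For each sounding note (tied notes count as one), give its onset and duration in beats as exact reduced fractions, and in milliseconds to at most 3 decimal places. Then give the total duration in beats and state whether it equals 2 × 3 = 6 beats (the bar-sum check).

1) 0.0ms=0b +608.108ms=3/2b
2) 608.108ms=3/2b +1216.216ms=3b
3) 1824.324ms=9/2b +608.108ms=3/2b
Σ=6b of 6 (148bpm 3/4) — PASS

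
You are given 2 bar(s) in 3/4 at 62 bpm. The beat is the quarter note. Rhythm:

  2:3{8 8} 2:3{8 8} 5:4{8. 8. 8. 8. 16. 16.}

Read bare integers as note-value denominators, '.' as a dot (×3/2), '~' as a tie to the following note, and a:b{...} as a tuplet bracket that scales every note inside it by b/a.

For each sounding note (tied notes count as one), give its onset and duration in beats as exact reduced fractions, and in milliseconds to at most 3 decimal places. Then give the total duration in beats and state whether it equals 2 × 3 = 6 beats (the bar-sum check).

1) 0.0ms=0b +725.806ms=3/4b
2) 725.806ms=3/4b +725.806ms=3/4b
3) 1451.613ms=3/2b +725.806ms=3/4b
4) 2177.419ms=9/4b +725.806ms=3/4b
5) 2903.226ms=3b +580.645ms=3/5b
6) 3483.871ms=18/5b +580.645ms=3/5b
7) 4064.516ms=21/5b +580.645ms=3/5b
8) 4645.161ms=24/5b +580.645ms=3/5b
9) 5225.806ms=27/5b +290.323ms=3/10b
10) 5516.129ms=57/10b +290.323ms=3/10b
Σ=6b of 6 (62bpm 3/4) — PASS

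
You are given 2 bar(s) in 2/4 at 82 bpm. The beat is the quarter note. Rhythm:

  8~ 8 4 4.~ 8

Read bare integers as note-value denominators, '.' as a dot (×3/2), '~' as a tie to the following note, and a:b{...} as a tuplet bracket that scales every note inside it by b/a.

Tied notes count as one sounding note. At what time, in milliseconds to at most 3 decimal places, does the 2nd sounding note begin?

1. 0.0ms @ 0 + 731.707ms (1)
2. 731.707ms @ 1 + 731.707ms (1)
3. 1463.415ms @ 2 + 1463.415ms (2)

note 2 onset = 1b = 731.707ms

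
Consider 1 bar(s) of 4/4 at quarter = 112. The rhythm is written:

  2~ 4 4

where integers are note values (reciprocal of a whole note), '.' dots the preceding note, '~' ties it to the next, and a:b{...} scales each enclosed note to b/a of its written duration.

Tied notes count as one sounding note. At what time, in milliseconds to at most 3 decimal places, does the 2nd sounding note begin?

1. 0.0ms @ 0 + 1607.143ms (3)
2. 1607.143ms @ 3 + 535.714ms (1)

note 2 onset = 3b = 1607.143ms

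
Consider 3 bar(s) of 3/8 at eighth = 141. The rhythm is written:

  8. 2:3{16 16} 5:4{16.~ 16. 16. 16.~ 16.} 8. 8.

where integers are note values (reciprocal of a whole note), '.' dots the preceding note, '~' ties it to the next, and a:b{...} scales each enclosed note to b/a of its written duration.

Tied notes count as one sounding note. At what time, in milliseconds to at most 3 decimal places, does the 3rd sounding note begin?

note 3 onset = 9/4b = 957.447ms

1. 0.0ms @ 0 + 638.298ms (3/2)
2. 638.298ms @ 3/2 + 319.149ms (3/4)
3. 957.447ms @ 9/4 + 319.149ms (3/4)
4. 1276.596ms @ 3 + 510.638ms (6/5)
5. 1787.234ms @ 21/5 + 255.319ms (3/5)
6. 2042.553ms @ 24/5 + 510.638ms (6/5)
7. 2553.191ms @ 6 + 638.298ms (3/2)
8. 3191.489ms @ 15/2 + 638.298ms (3/2)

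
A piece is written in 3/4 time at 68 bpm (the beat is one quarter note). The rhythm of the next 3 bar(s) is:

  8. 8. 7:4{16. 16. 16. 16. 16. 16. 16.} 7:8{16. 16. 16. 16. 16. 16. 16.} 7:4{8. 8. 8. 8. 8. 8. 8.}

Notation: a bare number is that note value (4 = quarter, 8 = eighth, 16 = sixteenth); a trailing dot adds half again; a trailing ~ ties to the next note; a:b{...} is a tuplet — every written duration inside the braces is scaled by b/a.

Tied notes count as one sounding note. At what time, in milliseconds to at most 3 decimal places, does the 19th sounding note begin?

1. 0.0ms @ 0 + 661.765ms (3/4)
2. 661.765ms @ 3/4 + 661.765ms (3/4)
3. 1323.529ms @ 3/2 + 189.076ms (3/14)
4. 1512.605ms @ 12/7 + 189.076ms (3/14)
5. 1701.681ms @ 27/14 + 189.076ms (3/14)
6. 1890.756ms @ 15/7 + 189.076ms (3/14)
7. 2079.832ms @ 33/14 + 189.076ms (3/14)
8. 2268.908ms @ 18/7 + 189.076ms (3/14)
9. 2457.983ms @ 39/14 + 189.076ms (3/14)
10. 2647.059ms @ 3 + 378.151ms (3/7)
11. 3025.21ms @ 24/7 + 378.151ms (3/7)
12. 3403.361ms @ 27/7 + 378.151ms (3/7)
13. 3781.513ms @ 30/7 + 378.151ms (3/7)
14. 4159.664ms @ 33/7 + 378.151ms (3/7)
15. 4537.815ms @ 36/7 + 378.151ms (3/7)
16. 4915.966ms @ 39/7 + 378.151ms (3/7)
17. 5294.118ms @ 6 + 378.151ms (3/7)
18. 5672.269ms @ 45/7 + 378.151ms (3/7)
19. 6050.42ms @ 48/7 + 378.151ms (3/7)
20. 6428.571ms @ 51/7 + 378.151ms (3/7)
21. 6806.723ms @ 54/7 + 378.151ms (3/7)
22. 7184.874ms @ 57/7 + 378.151ms (3/7)
23. 7563.025ms @ 60/7 + 378.151ms (3/7)

note 19 onset = 48/7b = 6050.42ms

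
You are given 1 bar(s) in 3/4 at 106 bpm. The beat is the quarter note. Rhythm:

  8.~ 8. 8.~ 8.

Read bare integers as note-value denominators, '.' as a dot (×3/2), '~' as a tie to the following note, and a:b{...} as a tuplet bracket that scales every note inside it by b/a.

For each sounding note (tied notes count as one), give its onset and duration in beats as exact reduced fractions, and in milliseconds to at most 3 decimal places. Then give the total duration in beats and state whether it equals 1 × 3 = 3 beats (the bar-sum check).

1) 0.0ms=0b +849.057ms=3/2b
2) 849.057ms=3/2b +849.057ms=3/2b
Σ=3b of 3 (106bpm 3/4) — PASS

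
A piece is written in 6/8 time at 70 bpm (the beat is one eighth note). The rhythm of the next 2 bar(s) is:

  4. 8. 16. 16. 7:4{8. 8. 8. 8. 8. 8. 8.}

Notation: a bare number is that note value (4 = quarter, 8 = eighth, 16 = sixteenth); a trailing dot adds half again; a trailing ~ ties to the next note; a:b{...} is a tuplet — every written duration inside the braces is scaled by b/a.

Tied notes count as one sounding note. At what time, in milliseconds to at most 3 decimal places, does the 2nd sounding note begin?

note 2 onset = 3b = 2571.429ms

1. 0.0ms @ 0 + 2571.429ms (3)
2. 2571.429ms @ 3 + 1285.714ms (3/2)
3. 3857.143ms @ 9/2 + 642.857ms (3/4)
4. 4500.0ms @ 21/4 + 642.857ms (3/4)
5. 5142.857ms @ 6 + 734.694ms (6/7)
6. 5877.551ms @ 48/7 + 734.694ms (6/7)
7. 6612.245ms @ 54/7 + 734.694ms (6/7)
8. 7346.939ms @ 60/7 + 734.694ms (6/7)
9. 8081.633ms @ 66/7 + 734.694ms (6/7)
10. 8816.327ms @ 72/7 + 734.694ms (6/7)
11. 9551.02ms @ 78/7 + 734.694ms (6/7)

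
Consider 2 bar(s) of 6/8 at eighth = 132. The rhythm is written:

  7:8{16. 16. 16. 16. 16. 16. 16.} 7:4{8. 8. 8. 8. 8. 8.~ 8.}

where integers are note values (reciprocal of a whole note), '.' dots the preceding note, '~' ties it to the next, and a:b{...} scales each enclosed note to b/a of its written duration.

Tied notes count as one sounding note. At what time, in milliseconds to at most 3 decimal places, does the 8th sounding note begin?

note 8 onset = 6b = 2727.273ms

1. 0.0ms @ 0 + 389.61ms (6/7)
2. 389.61ms @ 6/7 + 389.61ms (6/7)
3. 779.221ms @ 12/7 + 389.61ms (6/7)
4. 1168.831ms @ 18/7 + 389.61ms (6/7)
5. 1558.442ms @ 24/7 + 389.61ms (6/7)
6. 1948.052ms @ 30/7 + 389.61ms (6/7)
7. 2337.662ms @ 36/7 + 389.61ms (6/7)
8. 2727.273ms @ 6 + 389.61ms (6/7)
9. 3116.883ms @ 48/7 + 389.61ms (6/7)
10. 3506.494ms @ 54/7 + 389.61ms (6/7)
11. 3896.104ms @ 60/7 + 389.61ms (6/7)
12. 4285.714ms @ 66/7 + 389.61ms (6/7)
13. 4675.325ms @ 72/7 + 779.221ms (12/7)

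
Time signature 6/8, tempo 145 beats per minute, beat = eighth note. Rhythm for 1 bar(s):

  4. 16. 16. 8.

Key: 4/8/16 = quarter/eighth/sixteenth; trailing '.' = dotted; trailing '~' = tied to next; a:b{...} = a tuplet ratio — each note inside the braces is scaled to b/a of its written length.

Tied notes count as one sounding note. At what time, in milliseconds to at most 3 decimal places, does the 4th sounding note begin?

1. 0.0ms @ 0 + 1241.379ms (3)
2. 1241.379ms @ 3 + 310.345ms (3/4)
3. 1551.724ms @ 15/4 + 310.345ms (3/4)
4. 1862.069ms @ 9/2 + 620.69ms (3/2)

note 4 onset = 9/2b = 1862.069ms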